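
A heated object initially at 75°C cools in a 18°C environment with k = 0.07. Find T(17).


Newton's law: dT/dt = -k(T - T_a) has solution T(t) = T_a + (T₀ - T_a)e^(-kt).
Plug in T_a = 18, T₀ = 75, k = 0.07, t = 17: T(17) = 18 + (57)e^(-1.19) ≈ 35.3°C.


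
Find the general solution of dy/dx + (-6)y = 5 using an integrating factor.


P(x) = -6 ⇒ μ = e^(-6x).
(μ y)' = 5e^(-6x) ⇒ μ y = -(5/6)e^(-6x) + C.
Divide by μ: y = -5/6 + Ce^(6x).


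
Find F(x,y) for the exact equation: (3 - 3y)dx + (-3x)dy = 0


Check exactness: ∂M/∂y = -3 and ∂N/∂x = -3; equal, so the equation is exact.
Integrate M with respect to x (treating y as constant): ∫M dx = 3x - 3xy + h(y).
Differentiate w.r.t. y and set equal to N: all terms match, so h'(y) = 0 and h is a constant absorbed into C.
General solution: 3x - 3xy = C.


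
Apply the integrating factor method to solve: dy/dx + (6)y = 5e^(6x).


P(x) = 6 ⇒ μ = e^(6x).
(μ y)' = 5e^(12x) ⇒ μ y = (5/12)e^(12x) + C.
Divide by μ: y = (5/12)e^(6x) + Ce^(-6x).


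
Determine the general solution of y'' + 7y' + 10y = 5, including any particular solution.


Characteristic roots of r² + 7r + 10 = 0 are -5, -2.
y_h = C₁e^(-5x) + C₂e^(-2x).
Constant forcing; try y_p = A. Then 10A = 5 ⇒ A = 1/2.
General solution: y = C₁e^(-5x) + C₂e^(-2x) + 1/2.


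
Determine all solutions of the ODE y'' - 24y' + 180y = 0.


Characteristic equation: r² - 24r + 180 = 0.
Discriminant is negative; roots r = 12 ± 6i (complex conjugate pair).
General solution uses e^(α x)(C₁ cos(β x) + C₂ sin(β x)): y = e^(12x)(C₁cos(6x) + C₂sin(6x)).


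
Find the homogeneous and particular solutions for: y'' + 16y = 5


Homogeneous part: r² + 16 = 0 ⇒ r = ±4i, so y_h = C₁cos(4x) + C₂sin(4x).
Try constant y_p = A; plug in: 16A = 5 ⇒ A = 5/16.
General solution: y = C₁cos(4x) + C₂sin(4x) + 5/16.


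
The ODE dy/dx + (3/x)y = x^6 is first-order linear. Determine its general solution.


P(x) = 3/x ⇒ μ = x^3.
(x^3 y)' = x^9 ⇒ x^3 y = x^10/(10) + C.
Solve for y: y = (1/10)x^7 + C/x^3.


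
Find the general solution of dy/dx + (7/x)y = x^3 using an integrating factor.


P(x) = 7/x ⇒ μ = x^7.
(x^7 y)' = x^7·x^3 = x^10.
Integrate: x^7 y = x^11/(11) + C.
Solve for y: y = (1/11)x^4 + C/x^7.


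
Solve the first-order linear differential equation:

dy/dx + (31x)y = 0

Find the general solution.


P(x) = 31x ⇒ μ = e^((31/2)x²).
Q(x) = 0 so μ y is constant: y = Ce^(-(31/2)x²).


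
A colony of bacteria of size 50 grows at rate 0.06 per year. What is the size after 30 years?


The ODE dP/dt = 0.06P has solution P(t) = P(0)e^(0.06t).
Substitute P(0) = 50 and t = 30: P(30) = 50 e^(1.80) ≈ 302.


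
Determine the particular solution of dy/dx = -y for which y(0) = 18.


General solution of y' = -y is y = Ce^(-x).
Apply y(0) = 18: C = 18.
Particular solution: y = 18e^(-x).


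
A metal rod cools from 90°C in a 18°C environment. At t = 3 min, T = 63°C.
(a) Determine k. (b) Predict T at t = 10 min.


Newton's law: T(t) = T_a + (T₀ - T_a)e^(-kt).
(a) Use T(3) = 63: (63 - 18)/(90 - 18) = e^(-k·3), so k = -ln(0.625)/3 ≈ 0.1567.
(b) Apply k to t = 10: T(10) = 18 + (72)e^(-1.567) ≈ 33.0°C.


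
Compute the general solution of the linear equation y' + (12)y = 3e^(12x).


P(x) = 12 ⇒ μ = e^(12x).
(μ y)' = 3e^(24x) ⇒ μ y = (3/24)e^(24x) + C.
Divide by μ: y = (1/8)e^(12x) + Ce^(-12x).


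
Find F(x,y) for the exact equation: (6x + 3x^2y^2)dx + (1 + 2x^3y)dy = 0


Check exactness: ∂M/∂y = 6x^2y and ∂N/∂x = 6x^2y; equal, so the equation is exact.
Integrate M with respect to x (treating y as constant): ∫M dx = 3x^2 + x^3y^2 + h(y).
Differentiate w.r.t. y and set equal to N: the x-dependent terms already match, leaving h'(y) = 1. Integrate: h(y) = y.
So F(x,y) = y + 3x^2 + x^3y^2.
General solution: y + 3x^2 + x^3y^2 = C.


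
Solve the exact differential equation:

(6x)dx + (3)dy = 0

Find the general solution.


Check exactness: ∂M/∂y = 0 and ∂N/∂x = 0; equal, so the equation is exact.
Integrate M with respect to x (treating y as constant): ∫M dx = 3x^2 + h(y).
Differentiate w.r.t. y and set equal to N: the x-dependent terms already match, leaving h'(y) = 3. Integrate: h(y) = 3y.
So F(x,y) = 3x^2 + 3y.
General solution: 3x^2 + 3y = C.


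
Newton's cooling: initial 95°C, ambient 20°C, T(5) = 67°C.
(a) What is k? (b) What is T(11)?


Newton's law: T(t) = T_a + (T₀ - T_a)e^(-kt).
(a) Use T(5) = 67: (67 - 20)/(95 - 20) = e^(-k·5), so k = -ln(0.627)/5 ≈ 0.0935.
(b) Apply k to t = 11: T(11) = 20 + (75)e^(-1.028) ≈ 46.8°C.


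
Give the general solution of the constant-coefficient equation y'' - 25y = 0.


Characteristic equation: r² - 25 = 0.
Factor: (r + 5)(r - 5) = 0 ⇒ r = -5, 5 (distinct real).
General solution: y = C₁e^(-5x) + C₂e^(5x).


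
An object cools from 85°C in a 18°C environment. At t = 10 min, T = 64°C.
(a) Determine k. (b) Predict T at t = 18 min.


Newton's law: T(t) = T_a + (T₀ - T_a)e^(-kt).
(a) Use T(10) = 64: (64 - 18)/(85 - 18) = e^(-k·10), so k = -ln(0.687)/10 ≈ 0.0376.
(b) Apply k to t = 18: T(18) = 18 + (67)e^(-0.677) ≈ 52.0°C.


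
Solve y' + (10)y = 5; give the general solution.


P(x) = 10, Q(x) = 5; integrating factor μ = e^(10x).
(μ y)' = 5e^(10x) ⇒ μ y = (1/2)e^(10x) + C.
Divide by μ: y = 1/2 + Ce^(-10x).


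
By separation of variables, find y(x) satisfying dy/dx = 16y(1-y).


Separate: dy/[y(1-y)] = 16 dx.
Partial fractions: 1/[y(1-y)] = 1/y + 1/(1-y).
Integrate: ln|y/(1-y)| = 16x + C₀.
Solve for y: y = 1/(1 + Ce^(-16x)).


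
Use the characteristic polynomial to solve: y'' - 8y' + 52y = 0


Characteristic equation: r² - 8r + 52 = 0.
Discriminant is negative; roots r = 4 ± 6i (complex conjugate pair).
General solution uses e^(α x)(C₁ cos(β x) + C₂ sin(β x)): y = e^(4x)(C₁cos(6x) + C₂sin(6x)).


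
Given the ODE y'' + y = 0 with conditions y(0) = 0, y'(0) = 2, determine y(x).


Characteristic roots of r² + 1 = 0 are ±1i, so y = C₁cos(x) + C₂sin(x).
Apply y(0) = 0: C₁ = 0. Differentiate and apply y'(0) = 2: 1·C₂ = 2, so C₂ = 2.
Particular solution: y = 2sin(x).


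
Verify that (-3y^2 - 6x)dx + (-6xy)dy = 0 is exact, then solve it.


Check exactness: ∂M/∂y = -6y and ∂N/∂x = -6y; equal, so the equation is exact.
Integrate M with respect to x (treating y as constant): ∫M dx = -3xy^2 - 3x^2 + h(y).
Differentiate w.r.t. y and set equal to N: all terms match, so h'(y) = 0 and h is a constant absorbed into C.
General solution: -3xy^2 - 3x^2 = C.


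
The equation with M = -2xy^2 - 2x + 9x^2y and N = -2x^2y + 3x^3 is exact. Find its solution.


Check exactness: ∂M/∂y = -4xy + 9x^2 and ∂N/∂x = -4xy + 9x^2; equal, so the equation is exact.
Integrate M with respect to x (treating y as constant): ∫M dx = -x^2y^2 - x^2 + 3x^3y + h(y).
Differentiate w.r.t. y and set equal to N: all terms match, so h'(y) = 0 and h is a constant absorbed into C.
General solution: -x^2y^2 - x^2 + 3x^3y = C.


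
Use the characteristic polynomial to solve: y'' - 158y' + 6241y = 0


Characteristic equation: r² - 158r + 6241 = 0, i.e. (r - 79)² = 0.
Repeated root r = 79; include an x factor for the second linearly independent solution.
General solution: y = (C₁ + C₂x)e^(79x).


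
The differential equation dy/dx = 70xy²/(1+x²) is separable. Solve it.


Separate: dy/y² = 70x/(1+x²) dx.
Integrate LHS: ∫ dy/y² = -1/y.
Integrate RHS via u = 1+x²: 35ln(1+x²) + C.
Result: -1/y = 35ln(1+x²) + C.


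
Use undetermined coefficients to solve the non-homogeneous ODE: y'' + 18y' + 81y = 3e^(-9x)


Characteristic polynomial (r + 9)² = 0; repeated root r = -9.
y_h = (C₁ + C₂x)e^(-9x). Forcing matches the repeated root (resonance), so try y_p = Ax² e^(-9x).
Substitute and solve for A: 2A = 3, so A = 3/2.
General solution: y = (C₁ + C₂x + (3/2)x²)e^(-9x).


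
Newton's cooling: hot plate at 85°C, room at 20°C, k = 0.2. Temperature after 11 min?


Newton's law: dT/dt = -k(T - T_a) has solution T(t) = T_a + (T₀ - T_a)e^(-kt).
Plug in T_a = 20, T₀ = 85, k = 0.2, t = 11: T(11) = 20 + (65)e^(-2.20) ≈ 27.2°C.


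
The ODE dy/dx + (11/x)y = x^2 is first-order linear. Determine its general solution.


P(x) = 11/x ⇒ μ = x^11.
(x^11 y)' = x^13 ⇒ x^11 y = x^14/(14) + C.
Solve for y: y = (1/14)x^3 + C/x^11.


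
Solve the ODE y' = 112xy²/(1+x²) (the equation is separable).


Separate: dy/y² = 112x/(1+x²) dx.
Integrate LHS: ∫ dy/y² = -1/y.
Integrate RHS via u = 1+x²: 56ln(1+x²) + C.
Result: -1/y = 56ln(1+x²) + C.


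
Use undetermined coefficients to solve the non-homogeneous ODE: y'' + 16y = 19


Homogeneous part: r² + 16 = 0 ⇒ r = ±4i, so y_h = C₁cos(4x) + C₂sin(4x).
Try constant y_p = A; plug in: 16A = 19 ⇒ A = 19/16.
General solution: y = C₁cos(4x) + C₂sin(4x) + 19/16.


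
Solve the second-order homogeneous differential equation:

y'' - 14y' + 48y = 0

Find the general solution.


Characteristic equation: r² - 14r + 48 = 0.
Factor: (r - 6)(r - 8) = 0 ⇒ r = 6, 8 (distinct real).
General solution: y = C₁e^(6x) + C₂e^(8x).


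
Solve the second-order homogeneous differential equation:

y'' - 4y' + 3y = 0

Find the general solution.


Characteristic equation: r² - 4r + 3 = 0.
Factor: (r - 1)(r - 3) = 0 ⇒ r = 1, 3 (distinct real).
General solution: y = C₁e^(x) + C₂e^(3x).


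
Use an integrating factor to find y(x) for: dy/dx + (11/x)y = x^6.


P(x) = 11/x ⇒ μ = x^11.
(x^11 y)' = x^17 ⇒ x^11 y = x^18/(18) + C.
Solve for y: y = (1/18)x^7 + C/x^11.


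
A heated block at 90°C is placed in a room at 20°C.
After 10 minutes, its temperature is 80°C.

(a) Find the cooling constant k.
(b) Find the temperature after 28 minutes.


Newton's law: T(t) = T_a + (T₀ - T_a)e^(-kt).
(a) Use T(10) = 80: (80 - 20)/(90 - 20) = e^(-k·10), so k = -ln(0.857)/10 ≈ 0.0154.
(b) Apply k to t = 28: T(28) = 20 + (70)e^(-0.432) ≈ 65.5°C.


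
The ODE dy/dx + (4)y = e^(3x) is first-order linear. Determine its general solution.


P(x) = 4 ⇒ μ = e^(4x).
(μ y)' = e^(7x) ⇒ μ y = e^(7x)/7 + C.
Divide by μ: y = (1/7)e^(3x) + Ce^(-4x).


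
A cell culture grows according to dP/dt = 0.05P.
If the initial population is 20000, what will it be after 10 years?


The ODE dP/dt = 0.05P has solution P(t) = P(0)e^(0.05t).
Substitute P(0) = 20000 and t = 10: P(10) = 20000 e^(0.50) ≈ 32974.


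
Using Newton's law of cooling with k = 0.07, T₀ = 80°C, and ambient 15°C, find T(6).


Newton's law: dT/dt = -k(T - T_a) has solution T(t) = T_a + (T₀ - T_a)e^(-kt).
Plug in T_a = 15, T₀ = 80, k = 0.07, t = 6: T(6) = 15 + (65)e^(-0.42) ≈ 57.7°C.


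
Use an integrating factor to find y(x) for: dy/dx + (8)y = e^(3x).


P(x) = 8 ⇒ μ = e^(8x).
(μ y)' = e^(11x) ⇒ μ y = e^(11x)/11 + C.
Divide by μ: y = (1/11)e^(3x) + Ce^(-8x).


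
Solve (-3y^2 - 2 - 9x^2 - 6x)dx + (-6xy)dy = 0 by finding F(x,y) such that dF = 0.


Check exactness: ∂M/∂y = -6y and ∂N/∂x = -6y; equal, so the equation is exact.
Integrate M with respect to x (treating y as constant): ∫M dx = -3xy^2 - 2x - 3x^3 - 3x^2 + h(y).
Differentiate w.r.t. y and set equal to N: all terms match, so h'(y) = 0 and h is a constant absorbed into C.
General solution: -3xy^2 - 2x - 3x^3 - 3x^2 = C.


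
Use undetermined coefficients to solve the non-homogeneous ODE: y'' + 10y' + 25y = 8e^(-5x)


Characteristic polynomial (r + 5)² = 0; repeated root r = -5.
y_h = (C₁ + C₂x)e^(-5x). Forcing matches the repeated root (resonance), so try y_p = Ax² e^(-5x).
Substitute and solve for A: 2A = 8, so A = 4.
General solution: y = (C₁ + C₂x + 4x²)e^(-5x).


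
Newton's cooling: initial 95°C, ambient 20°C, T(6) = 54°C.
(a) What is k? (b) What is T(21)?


Newton's law: T(t) = T_a + (T₀ - T_a)e^(-kt).
(a) Use T(6) = 54: (54 - 20)/(95 - 20) = e^(-k·6), so k = -ln(0.453)/6 ≈ 0.1319.
(b) Apply k to t = 21: T(21) = 20 + (75)e^(-2.769) ≈ 24.7°C.


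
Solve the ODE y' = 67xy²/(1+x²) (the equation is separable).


Separate: dy/y² = 67x/(1+x²) dx.
Integrate LHS: ∫ dy/y² = -1/y.
Integrate RHS via u = 1+x²: (67/2)ln(1+x²) + C.
Result: -1/y = (67/2)ln(1+x²) + C.


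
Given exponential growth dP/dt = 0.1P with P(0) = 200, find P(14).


The ODE dP/dt = 0.1P has solution P(t) = P(0)e^(0.1t).
Substitute P(0) = 200 and t = 14: P(14) = 200 e^(1.40) ≈ 811.


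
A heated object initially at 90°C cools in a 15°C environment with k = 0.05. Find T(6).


Newton's law: dT/dt = -k(T - T_a) has solution T(t) = T_a + (T₀ - T_a)e^(-kt).
Plug in T_a = 15, T₀ = 90, k = 0.05, t = 6: T(6) = 15 + (75)e^(-0.30) ≈ 70.6°C.


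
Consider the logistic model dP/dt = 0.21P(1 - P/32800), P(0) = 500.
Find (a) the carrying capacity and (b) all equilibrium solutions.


Logistic ODE dP/dt = 0.21P(1 - P/32800) has equilibria where dP/dt = 0, i.e. P = 0 or P = 32800.
The coefficient (1 - P/K) = 0 when P = K, identifying K = 32800 as the carrying capacity.
(a) K = 32800; (b) equilibria P = 0 and P = 32800.


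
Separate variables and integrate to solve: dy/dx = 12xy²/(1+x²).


Separate: dy/y² = 12x/(1+x²) dx.
Integrate LHS: ∫ dy/y² = -1/y.
Integrate RHS via u = 1+x²: 6ln(1+x²) + C.
Result: -1/y = 6ln(1+x²) + C.


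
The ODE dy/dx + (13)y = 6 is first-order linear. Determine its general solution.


P(x) = 13, Q(x) = 6; integrating factor μ = e^(13x).
(μ y)' = 6e^(13x) ⇒ μ y = (6/13)e^(13x) + C.
Divide by μ: y = 6/13 + Ce^(-13x).


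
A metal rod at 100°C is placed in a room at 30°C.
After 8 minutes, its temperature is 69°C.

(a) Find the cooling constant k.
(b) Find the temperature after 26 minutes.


Newton's law: T(t) = T_a + (T₀ - T_a)e^(-kt).
(a) Use T(8) = 69: (69 - 30)/(100 - 30) = e^(-k·8), so k = -ln(0.557)/8 ≈ 0.0731.
(b) Apply k to t = 26: T(26) = 30 + (70)e^(-1.901) ≈ 40.5°C.


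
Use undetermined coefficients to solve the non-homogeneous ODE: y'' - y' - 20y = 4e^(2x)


Characteristic roots of r² - r - 20 = 0 are 5, -4.
y_h = C₁e^(5x) + C₂e^(-4x).
Forcing exponent 2 is not a characteristic root; try y_p = Ae^(2x).
Substitute: A·(4 + (-1)·2 + (-20)) = A·-18 = 4, so A = -2/9.
General solution: y = C₁e^(5x) + C₂e^(-4x) - (2/9)e^(2x).


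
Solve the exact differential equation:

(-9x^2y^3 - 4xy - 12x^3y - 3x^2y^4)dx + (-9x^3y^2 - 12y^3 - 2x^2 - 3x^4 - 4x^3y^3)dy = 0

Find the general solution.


Check exactness: ∂M/∂y = -27x^2y^2 - 4x - 12x^3 - 12x^2y^3 and ∂N/∂x = -27x^2y^2 - 4x - 12x^3 - 12x^2y^3; equal, so the equation is exact.
Integrate M with respect to x (treating y as constant): ∫M dx = -3x^3y^3 - 2x^2y - 3x^4y - x^3y^4 + h(y).
Differentiate w.r.t. y and set equal to N: the x-dependent terms already match, leaving h'(y) = -12y^3. Integrate: h(y) = -3y^4.
So F(x,y) = -3x^3y^3 - 3y^4 - 2x^2y - 3x^4y - x^3y^4.
General solution: -3x^3y^3 - 3y^4 - 2x^2y - 3x^4y - x^3y^4 = C.


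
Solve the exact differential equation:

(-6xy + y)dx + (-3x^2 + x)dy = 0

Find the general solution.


Check exactness: ∂M/∂y = -6x + 1 and ∂N/∂x = -6x + 1; equal, so the equation is exact.
Integrate M with respect to x (treating y as constant): ∫M dx = -3x^2y + xy + h(y).
Differentiate w.r.t. y and set equal to N: all terms match, so h'(y) = 0 and h is a constant absorbed into C.
General solution: -3x^2y + xy = C.


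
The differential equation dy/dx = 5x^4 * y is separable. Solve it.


Separate variables: dy/y = 5x^4 dx.
Integrate: ln|y| = x^5 + C₀.
Exponentiate: y = Ce^(x^5).


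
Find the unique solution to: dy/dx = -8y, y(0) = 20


General solution of y' = -8y is y = Ce^(-8x).
Apply y(0) = 20: C = 20.
Particular solution: y = 20e^(-8x).


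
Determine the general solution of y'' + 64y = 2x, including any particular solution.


Homogeneous: r² + 64 = 0 ⇒ r = ±8i, y_h = C₁cos(8x) + C₂sin(8x).
Polynomial forcing; try y_p = Ax + B. Then y_p'' + 64 y_p = 64(Ax + B) = 2x, so B = 0 and A = 1/32.
General solution: y = C₁cos(8x) + C₂sin(8x) + (1/32)x.


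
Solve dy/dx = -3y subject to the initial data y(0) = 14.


General solution of y' = -3y is y = Ce^(-3x).
Apply y(0) = 14: C = 14.
Particular solution: y = 14e^(-3x).


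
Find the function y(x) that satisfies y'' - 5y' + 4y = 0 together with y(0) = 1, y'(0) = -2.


Characteristic roots of r² - 5r + 4 = 0 are 4, 1.
General solution y = c₁ e^(4x) + c₂ e^(x).
Apply y(0) = 1: c₁ + c₂ = 1. Apply y'(0) = -2: 4 c₁ + 1 c₂ = -2.
Solve: c₁ = -1, c₂ = 2.
Particular solution: y = -e^(4x) + 2e^(x).


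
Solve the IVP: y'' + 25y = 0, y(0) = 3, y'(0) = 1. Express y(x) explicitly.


Characteristic roots of r² + 25 = 0 are ±5i, so y = C₁cos(5x) + C₂sin(5x).
Apply y(0) = 3: C₁ = 3. Differentiate and apply y'(0) = 1: 5·C₂ = 1, so C₂ = 1/5.
Particular solution: y = 3cos(5x) + (1/5)sin(5x).


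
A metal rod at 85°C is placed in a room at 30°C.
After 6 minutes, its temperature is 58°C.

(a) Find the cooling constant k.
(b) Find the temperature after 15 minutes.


Newton's law: T(t) = T_a + (T₀ - T_a)e^(-kt).
(a) Use T(6) = 58: (58 - 30)/(85 - 30) = e^(-k·6), so k = -ln(0.509)/6 ≈ 0.1125.
(b) Apply k to t = 15: T(15) = 30 + (55)e^(-1.688) ≈ 40.2°C.


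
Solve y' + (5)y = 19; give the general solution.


P(x) = 5, Q(x) = 19; integrating factor μ = e^(5x).
(μ y)' = 19e^(5x) ⇒ μ y = (19/5)e^(5x) + C.
Divide by μ: y = 19/5 + Ce^(-5x).


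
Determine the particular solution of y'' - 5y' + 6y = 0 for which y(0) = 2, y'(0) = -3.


Characteristic roots of r² - 5r + 6 = 0 are 2, 3.
General solution y = c₁ e^(2x) + c₂ e^(3x).
Apply y(0) = 2: c₁ + c₂ = 2. Apply y'(0) = -3: 2 c₁ + 3 c₂ = -3.
Solve: c₁ = 9, c₂ = -7.
Particular solution: y = 9e^(2x) - 7e^(3x).


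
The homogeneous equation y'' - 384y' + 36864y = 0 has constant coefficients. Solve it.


Characteristic equation: r² - 384r + 36864 = 0, i.e. (r - 192)² = 0.
Repeated root r = 192; include an x factor for the second linearly independent solution.
General solution: y = (C₁ + C₂x)e^(192x).


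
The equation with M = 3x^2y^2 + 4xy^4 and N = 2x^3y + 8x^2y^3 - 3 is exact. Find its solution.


Check exactness: ∂M/∂y = 6x^2y + 16xy^3 and ∂N/∂x = 6x^2y + 16xy^3; equal, so the equation is exact.
Integrate M with respect to x (treating y as constant): ∫M dx = x^3y^2 + 2x^2y^4 + h(y).
Differentiate w.r.t. y and set equal to N: the x-dependent terms already match, leaving h'(y) = -3. Integrate: h(y) = -3y.
So F(x,y) = x^3y^2 + 2x^2y^4 - 3y.
General solution: x^3y^2 + 2x^2y^4 - 3y = C.


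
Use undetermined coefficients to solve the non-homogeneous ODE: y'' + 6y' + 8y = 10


Characteristic roots of r² + 6r + 8 = 0 are -4, -2.
y_h = C₁e^(-4x) + C₂e^(-2x).
Constant forcing; try y_p = A. Then 8A = 10 ⇒ A = 5/4.
General solution: y = C₁e^(-4x) + C₂e^(-2x) + 5/4.


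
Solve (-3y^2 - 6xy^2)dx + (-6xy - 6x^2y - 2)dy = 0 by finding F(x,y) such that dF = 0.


Check exactness: ∂M/∂y = -6y - 12xy and ∂N/∂x = -6y - 12xy; equal, so the equation is exact.
Integrate M with respect to x (treating y as constant): ∫M dx = -3xy^2 - 3x^2y^2 + h(y).
Differentiate w.r.t. y and set equal to N: the x-dependent terms already match, leaving h'(y) = -2. Integrate: h(y) = -2y.
So F(x,y) = -3xy^2 - 3x^2y^2 - 2y.
General solution: -3xy^2 - 3x^2y^2 - 2y = C.


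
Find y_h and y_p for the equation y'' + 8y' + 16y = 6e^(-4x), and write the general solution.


Characteristic polynomial (r + 4)² = 0; repeated root r = -4.
y_h = (C₁ + C₂x)e^(-4x). Forcing matches the repeated root (resonance), so try y_p = Ax² e^(-4x).
Substitute and solve for A: 2A = 6, so A = 3.
General solution: y = (C₁ + C₂x + 3x²)e^(-4x).


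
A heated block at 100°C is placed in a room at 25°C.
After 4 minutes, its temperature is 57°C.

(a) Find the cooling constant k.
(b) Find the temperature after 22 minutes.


Newton's law: T(t) = T_a + (T₀ - T_a)e^(-kt).
(a) Use T(4) = 57: (57 - 25)/(100 - 25) = e^(-k·4), so k = -ln(0.427)/4 ≈ 0.2129.
(b) Apply k to t = 22: T(22) = 25 + (75)e^(-4.685) ≈ 25.7°C.


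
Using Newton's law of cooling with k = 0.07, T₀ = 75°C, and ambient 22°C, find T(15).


Newton's law: dT/dt = -k(T - T_a) has solution T(t) = T_a + (T₀ - T_a)e^(-kt).
Plug in T_a = 22, T₀ = 75, k = 0.07, t = 15: T(15) = 22 + (53)e^(-1.05) ≈ 40.5°C.


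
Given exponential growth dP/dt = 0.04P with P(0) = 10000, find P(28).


The ODE dP/dt = 0.04P has solution P(t) = P(0)e^(0.04t).
Substitute P(0) = 10000 and t = 28: P(28) = 10000 e^(1.12) ≈ 30649.


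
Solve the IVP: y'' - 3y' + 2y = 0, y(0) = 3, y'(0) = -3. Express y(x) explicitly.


Characteristic roots of r² - 3r + 2 = 0 are 2, 1.
General solution y = c₁ e^(2x) + c₂ e^(x).
Apply y(0) = 3: c₁ + c₂ = 3. Apply y'(0) = -3: 2 c₁ + 1 c₂ = -3.
Solve: c₁ = -6, c₂ = 9.
Particular solution: y = -6e^(2x) + 9e^(x).


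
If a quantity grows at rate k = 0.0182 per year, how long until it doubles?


Exponential growth: P(t) = P₀ e^(0.0182t). Set P(t)/P₀ = 2: e^(0.0182t) = 2.
Solve: t = ln(2)/0.0182 ≈ 38.09 years.


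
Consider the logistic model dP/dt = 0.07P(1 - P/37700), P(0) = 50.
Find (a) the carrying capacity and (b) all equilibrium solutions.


Logistic ODE dP/dt = 0.07P(1 - P/37700) has equilibria where dP/dt = 0, i.e. P = 0 or P = 37700.
The coefficient (1 - P/K) = 0 when P = K, identifying K = 37700 as the carrying capacity.
(a) K = 37700; (b) equilibria P = 0 and P = 37700.


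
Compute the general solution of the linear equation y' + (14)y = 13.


P(x) = 14, Q(x) = 13; integrating factor μ = e^(14x).
(μ y)' = 13e^(14x) ⇒ μ y = (13/14)e^(14x) + C.
Divide by μ: y = 13/14 + Ce^(-14x).


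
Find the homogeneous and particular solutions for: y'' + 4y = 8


Homogeneous part: r² + 4 = 0 ⇒ r = ±2i, so y_h = C₁cos(2x) + C₂sin(2x).
Try constant y_p = A; plug in: 4A = 8 ⇒ A = 2.
General solution: y = C₁cos(2x) + C₂sin(2x) + 2.


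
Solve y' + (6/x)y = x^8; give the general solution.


P(x) = 6/x ⇒ μ = x^6.
(x^6 y)' = x^14 ⇒ x^6 y = x^15/(15) + C.
Solve for y: y = (1/15)x^9 + C/x^6.


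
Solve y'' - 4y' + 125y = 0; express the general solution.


Characteristic equation: r² - 4r + 125 = 0.
Discriminant is negative; roots r = 2 ± 11i (complex conjugate pair).
General solution uses e^(α x)(C₁ cos(β x) + C₂ sin(β x)): y = e^(2x)(C₁cos(11x) + C₂sin(11x)).


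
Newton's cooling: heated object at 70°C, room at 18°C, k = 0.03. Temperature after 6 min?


Newton's law: dT/dt = -k(T - T_a) has solution T(t) = T_a + (T₀ - T_a)e^(-kt).
Plug in T_a = 18, T₀ = 70, k = 0.03, t = 6: T(6) = 18 + (52)e^(-0.18) ≈ 61.4°C.


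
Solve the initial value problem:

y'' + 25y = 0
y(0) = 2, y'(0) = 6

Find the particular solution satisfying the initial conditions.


Characteristic roots of r² + 25 = 0 are ±5i, so y = C₁cos(5x) + C₂sin(5x).
Apply y(0) = 2: C₁ = 2. Differentiate and apply y'(0) = 6: 5·C₂ = 6, so C₂ = 6/5.
Particular solution: y = 2cos(5x) + (6/5)sin(5x).


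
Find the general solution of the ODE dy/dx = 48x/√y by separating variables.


Separate: √y dy = 48x dx.
Integrate: (2/3)y^(3/2) = 24x² + C.


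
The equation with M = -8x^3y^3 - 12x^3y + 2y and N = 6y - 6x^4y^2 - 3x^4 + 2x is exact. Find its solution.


Check exactness: ∂M/∂y = -24x^3y^2 - 12x^3 + 2 and ∂N/∂x = -24x^3y^2 - 12x^3 + 2; equal, so the equation is exact.
Integrate M with respect to x (treating y as constant): ∫M dx = -2x^4y^3 - 3x^4y + 2xy + h(y).
Differentiate w.r.t. y and set equal to N: the x-dependent terms already match, leaving h'(y) = 6y. Integrate: h(y) = 3y^2.
So F(x,y) = 3y^2 - 2x^4y^3 - 3x^4y + 2xy.
General solution: 3y^2 - 2x^4y^3 - 3x^4y + 2xy = C.


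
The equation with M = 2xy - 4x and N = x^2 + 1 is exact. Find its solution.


Check exactness: ∂M/∂y = 2x and ∂N/∂x = 2x; equal, so the equation is exact.
Integrate M with respect to x (treating y as constant): ∫M dx = x^2y - 2x^2 + h(y).
Differentiate w.r.t. y and set equal to N: the x-dependent terms already match, leaving h'(y) = 1. Integrate: h(y) = y.
So F(x,y) = x^2y + y - 2x^2.
General solution: x^2y + y - 2x^2 = C.


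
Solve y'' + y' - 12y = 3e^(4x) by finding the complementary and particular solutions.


Characteristic roots of r² + r - 12 = 0 are -4, 3.
y_h = C₁e^(-4x) + C₂e^(3x).
Forcing exponent 4 is not a characteristic root; try y_p = Ae^(4x).
Substitute: A·(16 + (1)·4 + (-12)) = A·8 = 3, so A = 3/8.
General solution: y = C₁e^(-4x) + C₂e^(3x) + (3/8)e^(4x).


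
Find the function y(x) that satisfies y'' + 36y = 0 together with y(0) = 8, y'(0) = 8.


Characteristic roots of r² + 36 = 0 are ±6i, so y = C₁cos(6x) + C₂sin(6x).
Apply y(0) = 8: C₁ = 8. Differentiate and apply y'(0) = 8: 6·C₂ = 8, so C₂ = 4/3.
Particular solution: y = 8cos(6x) + (4/3)sin(6x).


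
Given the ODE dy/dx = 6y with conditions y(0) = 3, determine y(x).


General solution of y' = 6y is y = Ce^(6x).
Apply y(0) = 3: C = 3.
Particular solution: y = 3e^(6x).


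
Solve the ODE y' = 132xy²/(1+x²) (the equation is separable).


Separate: dy/y² = 132x/(1+x²) dx.
Integrate LHS: ∫ dy/y² = -1/y.
Integrate RHS via u = 1+x²: 66ln(1+x²) + C.
Result: -1/y = 66ln(1+x²) + C.


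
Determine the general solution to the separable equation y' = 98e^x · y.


Separate variables: dy/y = 98e^x dx.
Integrate: ln|y| = 98e^x + C₀.
Exponentiate: y = Ce^(98e^x).


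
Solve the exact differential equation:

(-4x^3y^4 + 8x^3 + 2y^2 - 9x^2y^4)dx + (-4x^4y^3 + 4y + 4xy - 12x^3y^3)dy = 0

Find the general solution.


Check exactness: ∂M/∂y = -16x^3y^3 + 4y - 36x^2y^3 and ∂N/∂x = -16x^3y^3 + 4y - 36x^2y^3; equal, so the equation is exact.
Integrate M with respect to x (treating y as constant): ∫M dx = -x^4y^4 + 2x^4 + 2xy^2 - 3x^3y^4 + h(y).
Differentiate w.r.t. y and set equal to N: the x-dependent terms already match, leaving h'(y) = 4y. Integrate: h(y) = 2y^2.
So F(x,y) = -x^4y^4 + 2x^4 + 2y^2 + 2xy^2 - 3x^3y^4.
General solution: -x^4y^4 + 2x^4 + 2y^2 + 2xy^2 - 3x^3y^4 = C.


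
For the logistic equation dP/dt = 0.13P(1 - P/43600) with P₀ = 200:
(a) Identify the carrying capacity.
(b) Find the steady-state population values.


Logistic ODE dP/dt = 0.13P(1 - P/43600) has equilibria where dP/dt = 0, i.e. P = 0 or P = 43600.
The coefficient (1 - P/K) = 0 when P = K, identifying K = 43600 as the carrying capacity.
(a) K = 43600; (b) equilibria P = 0 and P = 43600.


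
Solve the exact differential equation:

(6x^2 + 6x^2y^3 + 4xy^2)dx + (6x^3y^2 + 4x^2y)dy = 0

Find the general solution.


Check exactness: ∂M/∂y = 18x^2y^2 + 8xy and ∂N/∂x = 18x^2y^2 + 8xy; equal, so the equation is exact.
Integrate M with respect to x (treating y as constant): ∫M dx = 2x^3 + 2x^3y^3 + 2x^2y^2 + h(y).
Differentiate w.r.t. y and set equal to N: all terms match, so h'(y) = 0 and h is a constant absorbed into C.
General solution: 2x^3 + 2x^3y^3 + 2x^2y^2 = C.


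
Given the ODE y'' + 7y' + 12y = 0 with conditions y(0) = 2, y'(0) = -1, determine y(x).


Characteristic roots of r² + 7r + 12 = 0 are -4, -3.
General solution y = c₁ e^(-4x) + c₂ e^(-3x).
Apply y(0) = 2: c₁ + c₂ = 2. Apply y'(0) = -1: -4 c₁ - 3 c₂ = -1.
Solve: c₁ = -5, c₂ = 7.
Particular solution: y = -5e^(-4x) + 7e^(-3x).


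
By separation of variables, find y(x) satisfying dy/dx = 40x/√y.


Separate: √y dy = 40x dx.
Integrate: (2/3)y^(3/2) = 20x² + C.


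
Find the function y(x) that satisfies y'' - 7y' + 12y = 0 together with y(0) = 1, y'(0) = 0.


Characteristic roots of r² - 7r + 12 = 0 are 4, 3.
General solution y = c₁ e^(4x) + c₂ e^(3x).
Apply y(0) = 1: c₁ + c₂ = 1. Apply y'(0) = 0: 4 c₁ + 3 c₂ = 0.
Solve: c₁ = -3, c₂ = 4.
Particular solution: y = -3e^(4x) + 4e^(3x).


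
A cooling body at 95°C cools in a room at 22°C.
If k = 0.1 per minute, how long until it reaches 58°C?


From T(t) = T_a + (T₀ - T_a)e^(-kt), set T(t) = 58:
(58 - 22) / (95 - 22) = e^(-0.1t), so t = -ln(0.493)/0.1 ≈ 7.1 minutes.


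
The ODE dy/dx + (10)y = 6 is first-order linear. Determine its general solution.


P(x) = 10, Q(x) = 6; integrating factor μ = e^(10x).
(μ y)' = 6e^(10x) ⇒ μ y = (3/5)e^(10x) + C.
Divide by μ: y = 3/5 + Ce^(-10x).


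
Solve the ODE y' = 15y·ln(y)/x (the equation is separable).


Separate: dy/[y ln(y)] = 15 dx/x.
Substitute u = ln(y): du/u = 15 dx/x.
Integrate: ln|ln(y)| = 15ln|x| + C₀, hence ln(y) = C·x^15.


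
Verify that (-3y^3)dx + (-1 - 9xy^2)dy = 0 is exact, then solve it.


Check exactness: ∂M/∂y = -9y^2 and ∂N/∂x = -9y^2; equal, so the equation is exact.
Integrate M with respect to x (treating y as constant): ∫M dx = -3xy^3 + h(y).
Differentiate w.r.t. y and set equal to N: the x-dependent terms already match, leaving h'(y) = -1. Integrate: h(y) = -y.
So F(x,y) = -y - 3xy^3.
General solution: -y - 3xy^3 = C.


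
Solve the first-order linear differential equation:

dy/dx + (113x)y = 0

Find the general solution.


P(x) = 113x ⇒ μ = e^((113/2)x²).
Q(x) = 0 so μ y is constant: y = Ce^(-(113/2)x²).


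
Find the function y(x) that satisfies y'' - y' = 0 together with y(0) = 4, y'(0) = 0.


Characteristic roots of r² - r = 0 are 0, 1.
General solution y = c₁ + c₂ e^(x).
Apply y(0) = 4: c₁ + c₂ = 4. Apply y'(0) = 0: 0 c₁ + 1 c₂ = 0.
Solve: c₁ = 4, c₂ = 0.
Particular solution: y = 4 + 0e^(x).


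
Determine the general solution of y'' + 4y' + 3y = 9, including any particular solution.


Characteristic roots of r² + 4r + 3 = 0 are -1, -3.
y_h = C₁e^(-x) + C₂e^(-3x).
Constant forcing; try y_p = A. Then 3A = 9 ⇒ A = 3.
General solution: y = C₁e^(-x) + C₂e^(-3x) + 3.


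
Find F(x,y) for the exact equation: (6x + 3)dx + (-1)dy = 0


Check exactness: ∂M/∂y = 0 and ∂N/∂x = 0; equal, so the equation is exact.
Integrate M with respect to x (treating y as constant): ∫M dx = 3x^2 + 3x + h(y).
Differentiate w.r.t. y and set equal to N: the x-dependent terms already match, leaving h'(y) = -1. Integrate: h(y) = -y.
So F(x,y) = 3x^2 - y + 3x.
General solution: 3x^2 - y + 3x = C.


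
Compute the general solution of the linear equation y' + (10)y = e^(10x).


P(x) = 10 ⇒ μ = e^(10x).
(μ y)' = e^(20x) ⇒ μ y = e^(20x)/20 + C.
Divide by μ: y = (1/20)e^(10x) + Ce^(-10x).


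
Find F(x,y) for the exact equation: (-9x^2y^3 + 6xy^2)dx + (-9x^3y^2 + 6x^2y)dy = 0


Check exactness: ∂M/∂y = -27x^2y^2 + 12xy and ∂N/∂x = -27x^2y^2 + 12xy; equal, so the equation is exact.
Integrate M with respect to x (treating y as constant): ∫M dx = -3x^3y^3 + 3x^2y^2 + h(y).
Differentiate w.r.t. y and set equal to N: all terms match, so h'(y) = 0 and h is a constant absorbed into C.
General solution: -3x^3y^3 + 3x^2y^2 = C.


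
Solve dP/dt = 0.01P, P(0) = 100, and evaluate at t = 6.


The ODE dP/dt = 0.01P has solution P(t) = P(0)e^(0.01t).
Substitute P(0) = 100 and t = 6: P(6) = 100 e^(0.06) ≈ 106.


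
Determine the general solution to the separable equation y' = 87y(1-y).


Separate: dy/[y(1-y)] = 87 dx.
Partial fractions: 1/[y(1-y)] = 1/y + 1/(1-y).
Integrate: ln|y/(1-y)| = 87x + C₀.
Solve for y: y = 1/(1 + Ce^(-87x)).


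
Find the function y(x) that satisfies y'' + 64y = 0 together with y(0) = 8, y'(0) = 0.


Characteristic roots of r² + 64 = 0 are ±8i, so y = C₁cos(8x) + C₂sin(8x).
Apply y(0) = 8: C₁ = 8. Differentiate and apply y'(0) = 0: 8·C₂ = 0, so C₂ = 0.
Particular solution: y = 8cos(8x).


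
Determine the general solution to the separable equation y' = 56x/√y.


Separate: √y dy = 56x dx.
Integrate: (2/3)y^(3/2) = 28x² + C.


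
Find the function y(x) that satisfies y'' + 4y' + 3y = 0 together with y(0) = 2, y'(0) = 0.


Characteristic roots of r² + 4r + 3 = 0 are -1, -3.
General solution y = c₁ e^(-x) + c₂ e^(-3x).
Apply y(0) = 2: c₁ + c₂ = 2. Apply y'(0) = 0: -1 c₁ - 3 c₂ = 0.
Solve: c₁ = 3, c₂ = -1.
Particular solution: y = 3e^(-x) - e^(-3x).


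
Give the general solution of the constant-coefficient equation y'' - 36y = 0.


Characteristic equation: r² - 36 = 0.
Factor: (r - 6)(r + 6) = 0 ⇒ r = 6, -6 (distinct real).
General solution: y = C₁e^(6x) + C₂e^(-6x).


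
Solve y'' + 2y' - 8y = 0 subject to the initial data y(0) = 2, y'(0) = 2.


Characteristic roots of r² + 2r - 8 = 0 are -4, 2.
General solution y = c₁ e^(-4x) + c₂ e^(2x).
Apply y(0) = 2: c₁ + c₂ = 2. Apply y'(0) = 2: -4 c₁ + 2 c₂ = 2.
Solve: c₁ = 1/3, c₂ = 5/3.
Particular solution: y = (1/3)e^(-4x) + (5/3)e^(2x).


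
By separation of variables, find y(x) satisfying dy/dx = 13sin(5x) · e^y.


Separate: e^(-y) dy = 13sin(5x) dx.
Integrate: -e^(-y) = -(13/5)cos(5x) + C₀.
Rearrange: e^(-y) = (13/5)cos(5x) + C.


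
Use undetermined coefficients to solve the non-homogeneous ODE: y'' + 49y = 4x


Homogeneous: r² + 49 = 0 ⇒ r = ±7i, y_h = C₁cos(7x) + C₂sin(7x).
Polynomial forcing; try y_p = Ax + B. Then y_p'' + 49 y_p = 49(Ax + B) = 4x, so B = 0 and A = 4/49.
General solution: y = C₁cos(7x) + C₂sin(7x) + (4/49)x.


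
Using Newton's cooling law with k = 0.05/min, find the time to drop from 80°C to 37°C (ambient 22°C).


From T(t) = T_a + (T₀ - T_a)e^(-kt), set T(t) = 37:
(37 - 22) / (80 - 22) = e^(-0.05t), so t = -ln(0.259)/0.05 ≈ 27.0 minutes.


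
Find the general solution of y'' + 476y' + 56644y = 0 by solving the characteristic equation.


Characteristic equation: r² + 476r + 56644 = 0, i.e. (r + 238)² = 0.
Repeated root r = -238; include an x factor for the second linearly independent solution.
General solution: y = (C₁ + C₂x)e^(-238x).


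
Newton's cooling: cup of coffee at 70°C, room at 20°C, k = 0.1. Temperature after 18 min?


Newton's law: dT/dt = -k(T - T_a) has solution T(t) = T_a + (T₀ - T_a)e^(-kt).
Plug in T_a = 20, T₀ = 70, k = 0.1, t = 18: T(18) = 20 + (50)e^(-1.80) ≈ 28.3°C.


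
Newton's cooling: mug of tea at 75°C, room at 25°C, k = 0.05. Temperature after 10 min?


Newton's law: dT/dt = -k(T - T_a) has solution T(t) = T_a + (T₀ - T_a)e^(-kt).
Plug in T_a = 25, T₀ = 75, k = 0.05, t = 10: T(10) = 25 + (50)e^(-0.50) ≈ 55.3°C.


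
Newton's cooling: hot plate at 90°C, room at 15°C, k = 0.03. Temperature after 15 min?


Newton's law: dT/dt = -k(T - T_a) has solution T(t) = T_a + (T₀ - T_a)e^(-kt).
Plug in T_a = 15, T₀ = 90, k = 0.03, t = 15: T(15) = 15 + (75)e^(-0.45) ≈ 62.8°C.


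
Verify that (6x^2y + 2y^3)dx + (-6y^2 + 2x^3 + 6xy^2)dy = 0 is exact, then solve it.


Check exactness: ∂M/∂y = 6x^2 + 6y^2 and ∂N/∂x = 6x^2 + 6y^2; equal, so the equation is exact.
Integrate M with respect to x (treating y as constant): ∫M dx = 2x^3y + 2xy^3 + h(y).
Differentiate w.r.t. y and set equal to N: the x-dependent terms already match, leaving h'(y) = -6y^2. Integrate: h(y) = -2y^3.
So F(x,y) = -2y^3 + 2x^3y + 2xy^3.
General solution: -2y^3 + 2x^3y + 2xy^3 = C.


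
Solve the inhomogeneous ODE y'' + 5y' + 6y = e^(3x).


Characteristic roots of r² + 5r + 6 = 0 are -3, -2.
y_h = C₁e^(-3x) + C₂e^(-2x).
Forcing exponent 3 is not a characteristic root; try y_p = Ae^(3x).
Substitute: A·(9 + (5)·3 + (6)) = A·30 = 1, so A = 1/30.
General solution: y = C₁e^(-3x) + C₂e^(-2x) + (1/30)e^(3x).


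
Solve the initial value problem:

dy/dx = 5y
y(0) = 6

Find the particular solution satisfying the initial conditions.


General solution of y' = 5y is y = Ce^(5x).
Apply y(0) = 6: C = 6.
Particular solution: y = 6e^(5x).


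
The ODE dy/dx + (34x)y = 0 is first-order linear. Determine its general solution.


P(x) = 34x ⇒ μ = e^(17x²).
Q(x) = 0 so μ y is constant: y = Ce^(-17x²).


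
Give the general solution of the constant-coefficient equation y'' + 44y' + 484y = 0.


Characteristic equation: r² + 44r + 484 = 0, i.e. (r + 22)² = 0.
Repeated root r = -22; include an x factor for the second linearly independent solution.
General solution: y = (C₁ + C₂x)e^(-22x).


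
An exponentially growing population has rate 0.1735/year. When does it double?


Exponential growth: P(t) = P₀ e^(0.1735t). Set P(t)/P₀ = 2: e^(0.1735t) = 2.
Solve: t = ln(2)/0.1735 ≈ 4.00 years.


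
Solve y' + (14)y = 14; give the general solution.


P(x) = 14, Q(x) = 14; integrating factor μ = e^(14x).
(μ y)' = 14e^(14x) ⇒ μ y = e^(14x) + C.
Divide by μ: y = 1 + Ce^(-14x).


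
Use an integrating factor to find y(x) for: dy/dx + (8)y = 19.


P(x) = 8, Q(x) = 19; integrating factor μ = e^(8x).
(μ y)' = 19e^(8x) ⇒ μ y = (19/8)e^(8x) + C.
Divide by μ: y = 19/8 + Ce^(-8x).


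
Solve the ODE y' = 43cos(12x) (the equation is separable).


g(y) = 1, so integrate directly: y = ∫ 43cos(12x) dx = (43/12)sin(12x) + C.


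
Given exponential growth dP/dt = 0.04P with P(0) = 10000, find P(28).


The ODE dP/dt = 0.04P has solution P(t) = P(0)e^(0.04t).
Substitute P(0) = 10000 and t = 28: P(28) = 10000 e^(1.12) ≈ 30649.


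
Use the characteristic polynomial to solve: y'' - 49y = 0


Characteristic equation: r² - 49 = 0.
Factor: (r - 7)(r + 7) = 0 ⇒ r = 7, -7 (distinct real).
General solution: y = C₁e^(7x) + C₂e^(-7x).


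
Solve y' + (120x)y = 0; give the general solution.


P(x) = 120x ⇒ μ = e^(60x²).
Q(x) = 0 so μ y is constant: y = Ce^(-60x²).


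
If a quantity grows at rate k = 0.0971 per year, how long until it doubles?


Exponential growth: P(t) = P₀ e^(0.0971t). Set P(t)/P₀ = 2: e^(0.0971t) = 2.
Solve: t = ln(2)/0.0971 ≈ 7.14 years.


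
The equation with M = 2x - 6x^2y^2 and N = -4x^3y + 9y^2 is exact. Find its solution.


Check exactness: ∂M/∂y = -12x^2y and ∂N/∂x = -12x^2y; equal, so the equation is exact.
Integrate M with respect to x (treating y as constant): ∫M dx = x^2 - 2x^3y^2 + h(y).
Differentiate w.r.t. y and set equal to N: the x-dependent terms already match, leaving h'(y) = 9y^2. Integrate: h(y) = 3y^3.
So F(x,y) = x^2 - 2x^3y^2 + 3y^3.
General solution: x^2 - 2x^3y^2 + 3y^3 = C.


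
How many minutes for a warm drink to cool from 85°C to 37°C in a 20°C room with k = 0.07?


From T(t) = T_a + (T₀ - T_a)e^(-kt), set T(t) = 37:
(37 - 20) / (85 - 20) = e^(-0.07t), so t = -ln(0.262)/0.07 ≈ 19.2 minutes.


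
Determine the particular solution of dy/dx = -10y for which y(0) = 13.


General solution of y' = -10y is y = Ce^(-10x).
Apply y(0) = 13: C = 13.
Particular solution: y = 13e^(-10x).


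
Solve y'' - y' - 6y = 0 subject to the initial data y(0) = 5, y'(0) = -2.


Characteristic roots of r² - r - 6 = 0 are 3, -2.
General solution y = c₁ e^(3x) + c₂ e^(-2x).
Apply y(0) = 5: c₁ + c₂ = 5. Apply y'(0) = -2: 3 c₁ - 2 c₂ = -2.
Solve: c₁ = 8/5, c₂ = 17/5.
Particular solution: y = (8/5)e^(3x) + (17/5)e^(-2x).


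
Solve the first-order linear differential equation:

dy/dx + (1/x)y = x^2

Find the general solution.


P(x) = 1/x ⇒ μ = x^1.
(x^1 y)' = x^3 ⇒ x^1 y = x^4/(4) + C.
Solve for y: y = (1/4)x^3 + C/x^1.


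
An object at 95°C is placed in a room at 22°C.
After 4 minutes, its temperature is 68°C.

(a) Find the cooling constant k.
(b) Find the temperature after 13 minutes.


Newton's law: T(t) = T_a + (T₀ - T_a)e^(-kt).
(a) Use T(4) = 68: (68 - 22)/(95 - 22) = e^(-k·4), so k = -ln(0.630)/4 ≈ 0.1155.
(b) Apply k to t = 13: T(13) = 22 + (73)e^(-1.501) ≈ 38.3°C.


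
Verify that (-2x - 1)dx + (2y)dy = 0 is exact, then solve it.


Check exactness: ∂M/∂y = 0 and ∂N/∂x = 0; equal, so the equation is exact.
Integrate M with respect to x (treating y as constant): ∫M dx = -x^2 - x + h(y).
Differentiate w.r.t. y and set equal to N: the x-dependent terms already match, leaving h'(y) = 2y. Integrate: h(y) = y^2.
So F(x,y) = -x^2 + y^2 - x.
General solution: -x^2 + y^2 - x = C.
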